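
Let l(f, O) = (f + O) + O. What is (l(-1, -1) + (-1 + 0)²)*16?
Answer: -32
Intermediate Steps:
l(f, O) = f + 2*O (l(f, O) = (O + f) + O = f + 2*O)
(l(-1, -1) + (-1 + 0)²)*16 = ((-1 + 2*(-1)) + (-1 + 0)²)*16 = ((-1 - 2) + (-1)²)*16 = (-3 + 1)*16 = -2*16 = -32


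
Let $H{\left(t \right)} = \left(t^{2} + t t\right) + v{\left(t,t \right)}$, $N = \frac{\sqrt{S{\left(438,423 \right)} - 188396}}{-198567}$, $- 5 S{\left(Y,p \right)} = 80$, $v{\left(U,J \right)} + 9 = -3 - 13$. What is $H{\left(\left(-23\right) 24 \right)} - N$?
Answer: $609383 + \frac{2 i \sqrt{47103}}{198567} \approx 6.0938 \cdot 10^{5} + 0.002186 i$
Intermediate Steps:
$v{\left(U,J \right)} = -25$ ($v{\left(U,J \right)} = -9 - 16 = -25$)
$S{\left(Y,p \right)} = -16$ ($S{\left(Y,p \right)} = \left(- \frac{1}{5}\right) 80 = -16$)
$N = - \frac{2 i \sqrt{47103}}{198567}$ ($N = \frac{\sqrt{-16 - 188396}}{-198567} = \sqrt{-188412} \left(- \frac{1}{198567}\right) = 2 i \sqrt{47103} \left(- \frac{1}{198567}\right) = - \frac{2 i \sqrt{47103}}{198567} \approx - 0.002186 i$)
$H{\left(t \right)} = -25 + 2 t^{2}$ ($H{\left(t \right)} = \left(t^{2} + t t\right) - 25 = \left(t^{2} + t^{2}\right) - 25 = 2 t^{2} - 25 = -25 + 2 t^{2}$)
$H{\left(\left(-23\right) 24 \right)} - N = \left(-25 + 2 \left(\left(-23\right) 24\right)^{2}\right) - - \frac{2 i \sqrt{47103}}{198567} = \left(-25 + 2 \left(-552\right)^{2}\right) + \frac{2 i \sqrt{47103}}{198567} = \left(-25 + 2 \cdot 304704\right) + \frac{2 i \sqrt{47103}}{198567} = \left(-25 + 609408\right) + \frac{2 i \sqrt{47103}}{198567} = 609383 + \frac{2 i \sqrt{47103}}{198567}$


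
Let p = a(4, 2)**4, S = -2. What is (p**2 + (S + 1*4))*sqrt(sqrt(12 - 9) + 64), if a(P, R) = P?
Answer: 65538*sqrt(64 + sqrt(3)) ≈ 5.3135e+5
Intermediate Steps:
p = 256 (p = 4**4 = 256)
(p**2 + (S + 1*4))*sqrt(sqrt(12 - 9) + 64) = (256**2 + (-2 + 1*4))*sqrt(sqrt(12 - 9) + 64) = (65536 + (-2 + 4))*sqrt(sqrt(3) + 64) = (65536 + 2)*sqrt(64 + sqrt(3)) = 65538*sqrt(64 + sqrt(3))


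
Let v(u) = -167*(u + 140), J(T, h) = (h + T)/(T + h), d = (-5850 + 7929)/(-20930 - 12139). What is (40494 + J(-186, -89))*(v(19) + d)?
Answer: -11852660213940/11023 ≈ -1.0753e+9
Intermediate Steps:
d = -693/11023 (d = 2079/(-33069) = 2079*(-1/33069) = -693/11023 ≈ -0.062869)
J(T, h) = 1 (J(T, h) = (T + h)/(T + h) = 1)
v(u) = -23380 - 167*u (v(u) = -167*(140 + u) = -23380 - 167*u)
(40494 + J(-186, -89))*(v(19) + d) = (40494 + 1)*((-23380 - 167*19) - 693/11023) = 40495*((-23380 - 3173) - 693/11023) = 40495*(-26553 - 693/11023) = 40495*(-292694412/11023) = -11852660213940/11023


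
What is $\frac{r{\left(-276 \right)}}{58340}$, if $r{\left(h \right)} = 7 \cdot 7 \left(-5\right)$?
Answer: $- \frac{49}{11668} \approx -0.0041995$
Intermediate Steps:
$r{\left(h \right)} = -245$ ($r{\left(h \right)} = 49 \left(-5\right) = -245$)
$\frac{r{\left(-276 \right)}}{58340} = - \frac{245}{58340} = \left(-245\right) \frac{1}{58340} = - \frac{49}{11668}$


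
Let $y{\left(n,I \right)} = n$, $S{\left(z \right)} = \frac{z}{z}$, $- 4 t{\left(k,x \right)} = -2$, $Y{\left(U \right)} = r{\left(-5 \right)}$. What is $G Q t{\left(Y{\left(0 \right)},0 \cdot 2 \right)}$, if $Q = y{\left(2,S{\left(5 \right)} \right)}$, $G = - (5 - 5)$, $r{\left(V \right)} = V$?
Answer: $0$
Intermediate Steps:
$Y{\left(U \right)} = -5$
$t{\left(k,x \right)} = \frac{1}{2}$ ($t{\left(k,x \right)} = \left(- \frac{1}{4}\right) \left(-2\right) = \frac{1}{2}$)
$S{\left(z \right)} = 1$
$G = 0$ ($G = \left(-1\right) 0 = 0$)
$Q = 2$
$G Q t{\left(Y{\left(0 \right)},0 \cdot 2 \right)} = 0 \cdot 2 \cdot \frac{1}{2} = 0 \cdot \frac{1}{2} = 0$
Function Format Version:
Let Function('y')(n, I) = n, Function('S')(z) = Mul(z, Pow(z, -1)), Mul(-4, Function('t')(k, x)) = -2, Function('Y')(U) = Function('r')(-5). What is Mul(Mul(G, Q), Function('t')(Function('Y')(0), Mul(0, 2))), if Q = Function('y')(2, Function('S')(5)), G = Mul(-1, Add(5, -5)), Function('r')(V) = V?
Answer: 0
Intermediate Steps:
Function('Y')(U) = -5
Function('t')(k, x) = Rational(1, 2) (Function('t')(k, x) = Mul(Rational(-1, 4), -2) = Rational(1, 2))
Function('S')(z) = 1
G = 0 (G = Mul(-1, 0) = 0)
Q = 2
Mul(Mul(G, Q), Function('t')(Function('Y')(0), Mul(0, 2))) = Mul(Mul(0, 2), Rational(1, 2)) = Mul(0, Rational(1, 2)) = 0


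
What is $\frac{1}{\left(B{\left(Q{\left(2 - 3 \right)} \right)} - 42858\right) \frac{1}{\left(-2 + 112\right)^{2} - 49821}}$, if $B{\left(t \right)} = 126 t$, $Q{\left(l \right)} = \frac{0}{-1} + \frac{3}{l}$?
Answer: $\frac{37721}{43236} \approx 0.87244$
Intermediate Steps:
$Q{\left(l \right)} = \frac{3}{l}$ ($Q{\left(l \right)} = 0 \left(-1\right) + \frac{3}{l} = 0 + \frac{3}{l} = \frac{3}{l}$)
$\frac{1}{\left(B{\left(Q{\left(2 - 3 \right)} \right)} - 42858\right) \frac{1}{\left(-2 + 112\right)^{2} - 49821}} = \frac{1}{\left(126 \frac{3}{2 - 3} - 42858\right) \frac{1}{\left(-2 + 112\right)^{2} - 49821}} = \frac{1}{\left(126 \frac{3}{2 - 3} - 42858\right) \frac{1}{110^{2} - 49821}} = \frac{1}{\left(126 \frac{3}{-1} - 42858\right) \frac{1}{12100 - 49821}} = \frac{1}{\left(126 \cdot 3 \left(-1\right) - 42858\right) \frac{1}{-37721}} = \frac{1}{\left(126 \left(-3\right) - 42858\right) \left(- \frac{1}{37721}\right)} = \frac{1}{\left(-378 - 42858\right) \left(- \frac{1}{37721}\right)} = \frac{1}{\left(-43236\right) \left(- \frac{1}{37721}\right)} = \frac{1}{\frac{43236}{37721}} = \frac{37721}{43236}$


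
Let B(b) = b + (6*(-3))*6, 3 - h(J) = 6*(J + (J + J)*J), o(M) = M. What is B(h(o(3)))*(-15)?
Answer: 3465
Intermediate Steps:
h(J) = 3 - 12*J² - 6*J (h(J) = 3 - 6*(J + (J + J)*J) = 3 - 6*(J + (2*J)*J) = 3 - 6*(J + 2*J²) = 3 - (6*J + 12*J²) = 3 + (-12*J² - 6*J) = 3 - 12*J² - 6*J)
B(b) = -108 + b (B(b) = b - 18*6 = b - 108 = -108 + b)
B(h(o(3)))*(-15) = (-108 + (3 - 12*3² - 6*3))*(-15) = (-108 + (3 - 12*9 - 18))*(-15) = (-108 + (3 - 108 - 18))*(-15) = (-108 - 123)*(-15) = -231*(-15) = 3465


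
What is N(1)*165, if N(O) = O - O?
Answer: 0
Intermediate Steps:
N(O) = 0
N(1)*165 = 0*165 = 0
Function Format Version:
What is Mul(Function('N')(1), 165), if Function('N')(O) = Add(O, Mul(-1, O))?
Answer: 0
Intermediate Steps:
Function('N')(O) = 0
Mul(Function('N')(1), 165) = Mul(0, 165) = 0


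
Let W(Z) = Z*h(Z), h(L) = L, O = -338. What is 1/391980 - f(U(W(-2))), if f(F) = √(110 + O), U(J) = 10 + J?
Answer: 1/391980 - 2*I*√57 ≈ 2.5512e-6 - 15.1*I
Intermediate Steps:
W(Z) = Z² (W(Z) = Z*Z = Z²)
f(F) = 2*I*√57 (f(F) = √(110 - 338) = √(-228) = 2*I*√57)
1/391980 - f(U(W(-2))) = 1/391980 - 2*I*√57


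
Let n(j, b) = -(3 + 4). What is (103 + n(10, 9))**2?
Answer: 9216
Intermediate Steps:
n(j, b) = -7 (n(j, b) = -1*7 = -7)
(103 + n(10, 9))**2 = (103 - 7)**2 = 96**2 = 9216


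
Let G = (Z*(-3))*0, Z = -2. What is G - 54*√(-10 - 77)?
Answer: -54*I*√87 ≈ -503.68*I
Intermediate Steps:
G = 0 (G = -2*(-3)*0 = 6*0 = 0)
G - 54*√(-10 - 77) = 0 - 54*√(-10 - 77) = 0 - 54*I*√87 = -54*I*√87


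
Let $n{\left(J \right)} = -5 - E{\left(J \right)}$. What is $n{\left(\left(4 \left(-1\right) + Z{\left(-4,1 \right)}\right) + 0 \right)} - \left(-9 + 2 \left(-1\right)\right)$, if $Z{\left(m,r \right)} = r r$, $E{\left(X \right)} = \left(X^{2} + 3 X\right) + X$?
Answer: $9$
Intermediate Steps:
$E{\left(X \right)} = X^{2} + 4 X$
$Z{\left(m,r \right)} = r^{2}$
$n{\left(J \right)} = -5 - J \left(4 + J\right)$
$n{\left(\left(4 \left(-1\right) + Z{\left(-4,1 \right)}\right) + 0 \right)} - \left(-9 + 2 \left(-1\right)\right) = \left(-5 - \left(\left(4 \left(-1\right) + 1^{2}\right) + 0\right) \left(4 + \left(\left(4 \left(-1\right) + 1^{2}\right) + 0\right)\right)\right) - \left(-9 + 2 \left(-1\right)\right) = \left(-5 - \left(\left(-4 + 1\right) + 0\right) \left(4 + \left(\left(-4 + 1\right) + 0\right)\right)\right) - \left(-9 - 2\right) = \left(-5 - \left(-3 + 0\right) \left(4 + \left(-3 + 0\right)\right)\right) - -11 = \left(-5 - - 3 \left(4 - 3\right)\right) + 11 = \left(-5 - \left(-3\right) 1\right) + 11 = \left(-5 + 3\right) + 11 = -2 + 11 = 9$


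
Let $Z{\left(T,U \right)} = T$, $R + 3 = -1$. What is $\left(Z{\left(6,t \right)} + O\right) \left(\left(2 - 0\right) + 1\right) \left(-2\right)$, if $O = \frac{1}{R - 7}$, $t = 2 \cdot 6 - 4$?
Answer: $- \frac{390}{11} \approx -35.455$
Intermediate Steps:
$t = 8$ ($t = 12 - 4 = 8$)
$R = -4$ ($R = -3 - 1 = -4$)
$O = - \frac{1}{11}$ ($O = \frac{1}{-4 - 7} = \frac{1}{-11} = - \frac{1}{11} \approx -0.090909$)
$\left(Z{\left(6,t \right)} + O\right) \left(\left(2 - 0\right) + 1\right) \left(-2\right) = \left(6 - \frac{1}{11}\right) \left(\left(2 - 0\right) + 1\right) \left(-2\right) = \frac{65 \left(\left(2 + 0\right) + 1\right) \left(-2\right)}{11} = \frac{65 \left(2 + 1\right) \left(-2\right)}{11} = \frac{65 \cdot 3 \left(-2\right)}{11} = \frac{65}{11} \left(-6\right) = - \frac{390}{11}$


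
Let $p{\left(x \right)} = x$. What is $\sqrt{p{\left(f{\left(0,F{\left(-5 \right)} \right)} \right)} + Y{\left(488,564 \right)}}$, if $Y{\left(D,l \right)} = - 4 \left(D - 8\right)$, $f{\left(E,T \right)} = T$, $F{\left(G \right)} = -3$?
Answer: $i \sqrt{1923} \approx 43.852 i$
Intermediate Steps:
$Y{\left(D,l \right)} = 32 - 4 D$ ($Y{\left(D,l \right)} = - 4 \left(-8 + D\right) = 32 - 4 D$)
$\sqrt{p{\left(f{\left(0,F{\left(-5 \right)} \right)} \right)} + Y{\left(488,564 \right)}} = \sqrt{-3 + \left(32 - 1952\right)} = \sqrt{-3 - 1920} = \sqrt{-1923} = i \sqrt{1923}$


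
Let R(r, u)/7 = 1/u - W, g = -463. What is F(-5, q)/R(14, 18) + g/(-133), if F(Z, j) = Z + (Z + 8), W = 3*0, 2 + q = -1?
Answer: -221/133 ≈ -1.6617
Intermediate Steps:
q = -3 (q = -2 - 1 = -3)
W = 0
R(r, u) = 7/u (R(r, u) = 7*(1/u - 1*0) = 7*(1/u + 0) = 7/u)
F(Z, j) = 8 + 2*Z (F(Z, j) = Z + (8 + Z) = 8 + 2*Z)
F(-5, q)/R(14, 18) + g/(-133) = (8 + 2*(-5))/((7/18)) - 463/(-133) = (8 - 10)/((7*(1/18))) - 463*(-1/133) = -2/7/18 + 463/133 = -2*18/7 + 463/133 = -36/7 + 463/133 = -221/133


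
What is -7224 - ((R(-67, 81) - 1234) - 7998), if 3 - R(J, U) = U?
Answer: 2086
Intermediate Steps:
R(J, U) = 3 - U
-7224 - ((R(-67, 81) - 1234) - 7998) = -7224 - (((3 - 1*81) - 1234) - 7998) = -7224 - (((3 - 81) - 1234) - 7998) = -7224 - ((-78 - 1234) - 7998) = -7224 - (-1312 - 7998) = -7224 - 1*(-9310) = -7224 + 9310 = 2086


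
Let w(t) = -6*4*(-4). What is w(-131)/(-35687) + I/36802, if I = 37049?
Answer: 1318634671/1313352974 ≈ 1.0040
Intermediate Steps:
w(t) = 96 (w(t) = -24*(-4) = 96)
w(-131)/(-35687) + I/36802 = 96/(-35687) + 37049/36802 = 96*(-1/35687) + 37049*(1/36802) = -96/35687 + 37049/36802 = 1318634671/1313352974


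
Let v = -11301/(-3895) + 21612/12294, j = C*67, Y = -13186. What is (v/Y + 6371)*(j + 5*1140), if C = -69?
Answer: 240693588236713169/35078518010 ≈ 6.8616e+6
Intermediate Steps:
j = -4623 (j = -69*67 = -4623)
v = 37185539/7980855 (v = -11301*(-1/3895) + 21612*(1/12294) = 11301/3895 + 3602/2049 = 37185539/7980855 ≈ 4.6593)
(v/Y + 6371)*(j + 5*1140) = ((37185539/7980855)/(-13186) + 6371)*(-4623 + 5*1140) = ((37185539/7980855)*(-1/13186) + 6371)*(-4623 + 5700) = (-37185539/105235554030 + 6371)*1077 = (670455677539591/105235554030)*1077 = 240693588236713169/35078518010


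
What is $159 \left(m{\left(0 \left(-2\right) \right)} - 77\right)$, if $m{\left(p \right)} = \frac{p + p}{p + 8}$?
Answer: $-12243$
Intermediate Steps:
$m{\left(p \right)} = \frac{2 p}{8 + p}$
$159 \left(m{\left(0 \left(-2\right) \right)} - 77\right) = 159 \left(\frac{2 \cdot 0 \left(-2\right)}{8 + 0 \left(-2\right)} - 77\right) = 159 \left(2 \cdot 0 \frac{1}{8 + 0} - 77\right) = 159 \left(2 \cdot 0 \cdot \frac{1}{8} - 77\right) = 159 \left(0 - 77\right) = 159 \left(-77\right) = -12243$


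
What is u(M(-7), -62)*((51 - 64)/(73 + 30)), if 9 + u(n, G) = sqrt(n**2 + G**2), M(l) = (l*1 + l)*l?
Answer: 117/103 - 1066*sqrt(2)/103 ≈ -13.501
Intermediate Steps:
M(l) = 2*l**2 (M(l) = (l + l)*l = (2*l)*l = 2*l**2)
u(n, G) = -9 + sqrt(G**2 + n**2) (u(n, G) = -9 + sqrt(n**2 + G**2) = -9 + sqrt(G**2 + n**2))
u(M(-7), -62)*((51 - 64)/(73 + 30)) = (-9 + sqrt((-62)**2 + (2*(-7)**2)**2))*((51 - 64)/(73 + 30)) = (-9 + sqrt(3844 + (2*49)**2))*(-13/103) = (-9 + sqrt(3844 + 98**2))*(-13*1/103) = (-9 + sqrt(3844 + 9604))*(-13/103) = (-9 + sqrt(13448))*(-13/103) = (-9 + 82*sqrt(2))*(-13/103) = 117/103 - 1066*sqrt(2)/103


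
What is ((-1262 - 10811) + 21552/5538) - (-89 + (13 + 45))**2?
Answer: -12026790/923 ≈ -13030.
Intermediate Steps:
((-1262 - 10811) + 21552/5538) - (-89 + (13 + 45))**2 = (-12073 + 21552*(1/5538)) - (-89 + 58)**2 = (-12073 + 3592/923) - 1*(-31)**2 = -11139787/923 - 1*961 = -11139787/923 - 961 = -12026790/923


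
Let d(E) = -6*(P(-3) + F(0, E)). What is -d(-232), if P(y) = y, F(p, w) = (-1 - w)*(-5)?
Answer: -6948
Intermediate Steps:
F(p, w) = 5 + 5*w
d(E) = -12 - 30*E (d(E) = -6*(-3 + (5 + 5*E)) = -6*(2 + 5*E) = -12 - 30*E)
-d(-232) = -(-12 - 30*(-232)) = -(-12 + 6960) = -1*6948 = -6948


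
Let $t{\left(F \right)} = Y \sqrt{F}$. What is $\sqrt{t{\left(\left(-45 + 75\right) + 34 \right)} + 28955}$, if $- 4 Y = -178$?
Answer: $\sqrt{29311} \approx 171.2$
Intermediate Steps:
$Y = \frac{89}{2}$ ($Y = \left(- \frac{1}{4}\right) \left(-178\right) = \frac{89}{2} \approx 44.5$)
$t{\left(F \right)} = \frac{89 \sqrt{F}}{2}$
$\sqrt{t{\left(\left(-45 + 75\right) + 34 \right)} + 28955} = \sqrt{\frac{89 \sqrt{\left(-45 + 75\right) + 34}}{2} + 28955} = \sqrt{\frac{89 \sqrt{30 + 34}}{2} + 28955} = \sqrt{\frac{89 \sqrt{64}}{2} + 28955} = \sqrt{\frac{89}{2} \cdot 8 + 28955} = \sqrt{356 + 28955} = \sqrt{29311}$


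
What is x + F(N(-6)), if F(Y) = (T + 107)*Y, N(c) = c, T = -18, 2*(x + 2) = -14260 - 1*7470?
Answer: -11401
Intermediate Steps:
x = -10867 (x = -2 + (-14260 - 1*7470)/2 = -2 + (-14260 - 7470)/2 = -2 + (½)*(-21730) = -2 - 10865 = -10867)
F(Y) = 89*Y (F(Y) = (-18 + 107)*Y = 89*Y)
x + F(N(-6)) = -10867 + 89*(-6) = -10867 - 534 = -11401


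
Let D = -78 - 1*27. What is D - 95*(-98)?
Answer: 9205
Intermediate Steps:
D = -105 (D = -78 - 27 = -105)
D - 95*(-98) = -105 - 95*(-98) = -105 + 9310 = 9205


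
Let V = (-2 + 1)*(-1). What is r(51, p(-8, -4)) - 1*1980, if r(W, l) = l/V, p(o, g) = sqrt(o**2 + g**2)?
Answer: -1980 + 4*sqrt(5) ≈ -1971.1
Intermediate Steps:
V = 1 (V = -1*(-1) = 1)
p(o, g) = sqrt(g**2 + o**2)
r(W, l) = l (r(W, l) = l/1 = l*1 = l)
r(51, p(-8, -4)) - 1*1980 = sqrt((-4)**2 + (-8)**2) - 1*1980 = sqrt(16 + 64) - 1980 = sqrt(80) - 1980 = 4*sqrt(5) - 1980 = -1980 + 4*sqrt(5)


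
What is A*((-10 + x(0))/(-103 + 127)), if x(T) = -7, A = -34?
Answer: 289/12 ≈ 24.083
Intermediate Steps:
A*((-10 + x(0))/(-103 + 127)) = -34*(-10 - 7)/(-103 + 127) = -(-578)/24 = -34*(-17/24) = 289/12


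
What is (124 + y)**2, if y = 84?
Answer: 43264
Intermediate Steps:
(124 + y)**2 = (124 + 84)**2 = 208**2 = 43264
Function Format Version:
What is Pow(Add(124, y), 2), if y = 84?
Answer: 43264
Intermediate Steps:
Pow(Add(124, y), 2) = Pow(Add(124, 84), 2) = Pow(208, 2) = 43264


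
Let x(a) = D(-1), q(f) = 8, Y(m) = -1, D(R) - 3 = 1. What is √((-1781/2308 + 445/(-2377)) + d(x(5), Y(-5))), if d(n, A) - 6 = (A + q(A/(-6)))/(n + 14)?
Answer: √367716795794213/8229174 ≈ 2.3302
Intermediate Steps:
D(R) = 4 (D(R) = 3 + 1 = 4)
x(a) = 4
d(n, A) = 6 + (8 + A)/(14 + n) (d(n, A) = 6 + (A + 8)/(n + 14) = 6 + (8 + A)/(14 + n))
√((-1781/2308 + 445/(-2377)) + d(x(5), Y(-5))) = √((-1781/2308 + 445/(-2377)) + (92 - 1 + 6*4)/(14 + 4)) = √((-1781*1/2308 + 445*(-1/2377)) + (92 - 1 + 24)/18) = √((-1781/2308 - 445/2377) + (1/18)*115) = √(-5260497/5486116 + 115/18) = √(268107197/49375044) = √367716795794213/8229174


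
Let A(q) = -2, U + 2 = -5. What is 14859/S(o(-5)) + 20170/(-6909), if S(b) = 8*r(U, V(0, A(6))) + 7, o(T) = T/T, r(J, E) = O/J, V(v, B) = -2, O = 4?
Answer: 718282927/117453 ≈ 6115.5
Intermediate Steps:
U = -7 (U = -2 - 5 = -7)
r(J, E) = 4/J
o(T) = 1
S(b) = 17/7 (S(b) = 8*(4/(-7)) + 7 = 8*(4*(-⅐)) + 7 = 8*(-4/7) + 7 = -32/7 + 7 = 17/7)
14859/S(o(-5)) + 20170/(-6909) = 14859/(17/7) + 20170/(-6909) = 14859*(7/17) + 20170*(-1/6909) = 104013/17 - 20170/6909 = 718282927/117453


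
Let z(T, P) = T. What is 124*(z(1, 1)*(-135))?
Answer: -16740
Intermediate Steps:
124*(z(1, 1)*(-135)) = 124*(1*(-135)) = 124*(-135) = -16740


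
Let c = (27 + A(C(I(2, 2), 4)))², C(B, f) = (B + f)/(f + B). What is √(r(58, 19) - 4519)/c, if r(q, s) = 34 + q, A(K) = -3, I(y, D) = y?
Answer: I*√4427/576 ≈ 0.11551*I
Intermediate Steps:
C(B, f) = 1 (C(B, f) = (B + f)/(B + f) = 1)
c = 576 (c = (27 - 3)² = 24² = 576)
√(r(58, 19) - 4519)/c = √((34 + 58) - 4519)/576 = √(92 - 4519)*(1/576) = √(-4427)*(1/576) = (I*√4427)*(1/576) = I*√4427/576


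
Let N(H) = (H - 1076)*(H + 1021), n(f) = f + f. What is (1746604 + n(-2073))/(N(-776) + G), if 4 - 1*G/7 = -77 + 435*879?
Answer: -871229/1564864 ≈ -0.55674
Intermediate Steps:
n(f) = 2*f
N(H) = (-1076 + H)*(1021 + H)
G = -2675988 (G = 28 - 7*(-77 + 435*879) = 28 - 7*(-77 + 382365) = 28 - 7*382288 = 28 - 2676016 = -2675988)
(1746604 + n(-2073))/(N(-776) + G) = (1746604 + 2*(-2073))/((-1098596 + (-776)² - 55*(-776)) - 2675988) = (1746604 - 4146)/((-1098596 + 602176 + 42680) - 2675988) = 1742458/(-453740 - 2675988) = 1742458/(-3129728) = 1742458*(-1/3129728) = -871229/1564864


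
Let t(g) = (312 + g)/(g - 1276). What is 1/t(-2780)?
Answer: 1014/617 ≈ 1.6434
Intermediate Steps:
t(g) = (312 + g)/(-1276 + g)
1/t(-2780) = 1/((312 - 2780)/(-1276 - 2780)) = 1/(-2468/(-4056)) = 1/(-1/4056*(-2468)) = 1/(617/1014) = 1014/617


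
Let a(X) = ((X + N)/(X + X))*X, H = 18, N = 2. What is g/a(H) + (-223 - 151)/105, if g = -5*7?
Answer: -1483/210 ≈ -7.0619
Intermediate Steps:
a(X) = 1 + X/2 (a(X) = ((X + 2)/(X + X))*X = ((2 + X)/((2*X)))*X = ((2 + X)*(1/(2*X)))*X = ((2 + X)/(2*X))*X = 1 + X/2)
g = -35
g/a(H) + (-223 - 151)/105 = -35/(1 + (1/2)*18) + (-223 - 151)/105 = -35/(1 + 9) - 374*1/105 = -35/10 - 374/105 = -35*1/10 - 374/105 = -7/2 - 374/105 = -1483/210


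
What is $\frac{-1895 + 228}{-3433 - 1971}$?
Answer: $\frac{1667}{5404} \approx 0.30848$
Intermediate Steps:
$\frac{-1895 + 228}{-3433 - 1971} = - \frac{1667}{-5404} = \left(-1667\right) \left(- \frac{1}{5404}\right) = \frac{1667}{5404}$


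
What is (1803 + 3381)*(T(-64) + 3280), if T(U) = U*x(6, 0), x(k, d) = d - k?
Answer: 18994176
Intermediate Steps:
T(U) = -6*U (T(U) = U*(0 - 1*6) = U*(0 - 6) = U*(-6) = -6*U)
(1803 + 3381)*(T(-64) + 3280) = (1803 + 3381)*(-6*(-64) + 3280) = 5184*(384 + 3280) = 5184*3664 = 18994176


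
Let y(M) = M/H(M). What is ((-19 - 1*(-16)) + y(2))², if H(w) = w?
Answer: 4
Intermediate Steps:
y(M) = 1 (y(M) = M/M = 1)
((-19 - 1*(-16)) + y(2))² = ((-19 - 1*(-16)) + 1)² = ((-19 + 16) + 1)² = (-3 + 1)² = (-2)² = 4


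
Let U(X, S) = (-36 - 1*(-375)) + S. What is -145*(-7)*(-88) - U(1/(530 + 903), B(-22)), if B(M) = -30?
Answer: -89629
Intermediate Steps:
U(X, S) = 339 + S (U(X, S) = (-36 + 375) + S = 339 + S)
-145*(-7)*(-88) - U(1/(530 + 903), B(-22)) = -145*(-7)*(-88) - (339 - 30) = 1015*(-88) - 1*309 = -89320 - 309 = -89629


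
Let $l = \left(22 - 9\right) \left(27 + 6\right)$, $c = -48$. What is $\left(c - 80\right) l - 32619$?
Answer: $-87531$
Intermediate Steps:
$l = 429$ ($l = 13 \cdot 33 = 429$)
$\left(c - 80\right) l - 32619 = \left(-48 - 80\right) 429 - 32619 = \left(-128\right) 429 - 32619 = -54912 - 32619 = -87531$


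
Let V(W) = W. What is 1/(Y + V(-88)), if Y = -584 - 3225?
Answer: -1/3897 ≈ -0.00025661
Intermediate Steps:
Y = -3809
1/(Y + V(-88)) = 1/(-3809 - 88) = 1/(-3897) = -1/3897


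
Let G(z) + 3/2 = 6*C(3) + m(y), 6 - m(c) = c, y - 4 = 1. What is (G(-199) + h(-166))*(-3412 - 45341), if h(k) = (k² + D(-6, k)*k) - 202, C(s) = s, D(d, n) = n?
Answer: -5355760815/2 ≈ -2.6779e+9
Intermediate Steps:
y = 5 (y = 4 + 1 = 5)
m(c) = 6 - c
h(k) = -202 + 2*k² (h(k) = (k² + k*k) - 202 = (k² + k²) - 202 = 2*k² - 202 = -202 + 2*k²)
G(z) = 35/2 (G(z) = -3/2 + (6*3 + (6 - 1*5)) = -3/2 + (18 + (6 - 5)) = -3/2 + (18 + 1) = -3/2 + 19 = 35/2)
(G(-199) + h(-166))*(-3412 - 45341) = (35/2 + (-202 + 2*(-166)²))*(-3412 - 45341) = (35/2 + (-202 + 2*27556))*(-48753) = (35/2 + (-202 + 55112))*(-48753) = (35/2 + 54910)*(-48753) = (109855/2)*(-48753) = -5355760815/2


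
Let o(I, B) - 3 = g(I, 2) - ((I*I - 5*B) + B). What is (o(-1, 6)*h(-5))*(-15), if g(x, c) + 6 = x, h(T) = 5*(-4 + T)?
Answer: 12825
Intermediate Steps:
h(T) = -20 + 5*T
g(x, c) = -6 + x
o(I, B) = -3 + I - I**2 + 4*B (o(I, B) = 3 + ((-6 + I) - ((I*I - 5*B) + B)) = 3 + ((-6 + I) - ((I**2 - 5*B) + B)) = 3 + ((-6 + I) - (I**2 - 4*B)) = 3 + ((-6 + I) + (-I**2 + 4*B)) = 3 + (-6 + I - I**2 + 4*B) = -3 + I - I**2 + 4*B)
(o(-1, 6)*h(-5))*(-15) = ((-3 - 1 - 1*(-1)**2 + 4*6)*(-20 + 5*(-5)))*(-15) = ((-3 - 1 - 1*1 + 24)*(-20 - 25))*(-15) = ((-3 - 1 - 1 + 24)*(-45))*(-15) = (19*(-45))*(-15) = -855*(-15) = 12825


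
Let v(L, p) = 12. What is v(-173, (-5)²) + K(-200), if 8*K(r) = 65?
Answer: 161/8 ≈ 20.125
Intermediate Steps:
K(r) = 65/8 (K(r) = (⅛)*65 = 65/8)
v(-173, (-5)²) + K(-200) = 12 + 65/8 = 161/8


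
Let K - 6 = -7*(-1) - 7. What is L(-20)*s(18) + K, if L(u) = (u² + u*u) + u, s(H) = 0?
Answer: 6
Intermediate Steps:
K = 6 (K = 6 + (-7*(-1) - 7) = 6 + (7 - 7) = 6 + 0 = 6)
L(u) = u + 2*u² (L(u) = (u² + u²) + u = 2*u² + u = u + 2*u²)
L(-20)*s(18) + K = -20*(1 + 2*(-20))*0 + 6 = -20*(1 - 40)*0 + 6 = -20*(-39)*0 + 6 = 780*0 + 6 = 0 + 6 = 6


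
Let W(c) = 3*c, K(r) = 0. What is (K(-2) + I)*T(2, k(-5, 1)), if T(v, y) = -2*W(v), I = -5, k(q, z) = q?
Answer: 60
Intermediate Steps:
T(v, y) = -6*v
(K(-2) + I)*T(2, k(-5, 1)) = (0 - 5)*(-6*2) = -5*(-12) = 60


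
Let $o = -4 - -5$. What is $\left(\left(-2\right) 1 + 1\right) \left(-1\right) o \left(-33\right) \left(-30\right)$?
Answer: $990$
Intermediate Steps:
$o = 1$ ($o = -4 + 5 = 1$)
$\left(\left(-2\right) 1 + 1\right) \left(-1\right) o \left(-33\right) \left(-30\right) = \left(\left(-2\right) 1 + 1\right) \left(-1\right) 1 \left(-33\right) \left(-30\right) = \left(-2 + 1\right) \left(-1\right) 1 \left(-33\right) \left(-30\right) = \left(-1\right) \left(-1\right) 1 \left(-33\right) \left(-30\right) = 1 \cdot 1 \left(-33\right) \left(-30\right) = 1 \left(-33\right) \left(-30\right) = \left(-33\right) \left(-30\right) = 990$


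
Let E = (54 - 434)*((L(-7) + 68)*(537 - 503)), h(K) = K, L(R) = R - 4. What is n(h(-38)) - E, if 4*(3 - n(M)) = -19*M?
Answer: 1472525/2 ≈ 7.3626e+5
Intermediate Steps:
L(R) = -4 + R
n(M) = 3 + 19*M/4 (n(M) = 3 - (-1)*19*M/4 = 3 - (-19)*M/4 = 3 + 19*M/4)
E = -736440 (E = (54 - 434)*(((-4 - 7) + 68)*(537 - 503)) = -380*(-11 + 68)*34 = -21660*34 = -380*1938 = -736440)
n(h(-38)) - E = (3 + (19/4)*(-38)) - 1*(-736440) = (3 - 361/2) + 736440 = -355/2 + 736440 = 1472525/2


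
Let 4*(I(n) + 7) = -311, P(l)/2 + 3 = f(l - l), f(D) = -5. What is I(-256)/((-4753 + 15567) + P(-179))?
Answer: -339/43192 ≈ -0.0078487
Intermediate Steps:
P(l) = -16 (P(l) = -6 + 2*(-5) = -6 - 10 = -16)
I(n) = -339/4 (I(n) = -7 + (1/4)*(-311) = -7 - 311/4 = -339/4)
I(-256)/((-4753 + 15567) + P(-179)) = -339/(4*((-4753 + 15567) - 16)) = -339/(4*(10814 - 16)) = -339/4/10798 = -339/4*1/10798 = -339/43192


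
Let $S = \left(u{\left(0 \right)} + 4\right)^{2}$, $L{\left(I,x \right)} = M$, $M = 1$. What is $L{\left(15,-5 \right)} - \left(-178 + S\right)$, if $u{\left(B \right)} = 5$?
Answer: $98$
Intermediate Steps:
$L{\left(I,x \right)} = 1$
$S = 81$ ($S = \left(5 + 4\right)^{2} = 9^{2} = 81$)
$L{\left(15,-5 \right)} - \left(-178 + S\right) = 1 + \left(178 - 81\right) = 1 + 97 = 98$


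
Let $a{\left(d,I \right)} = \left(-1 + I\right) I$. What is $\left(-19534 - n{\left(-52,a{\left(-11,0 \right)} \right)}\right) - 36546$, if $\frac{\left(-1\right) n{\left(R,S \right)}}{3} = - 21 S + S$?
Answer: $-56080$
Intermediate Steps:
$a{\left(d,I \right)} = I \left(-1 + I\right)$
$n{\left(R,S \right)} = 60 S$ ($n{\left(R,S \right)} = - 3 \left(- 21 S + S\right) = - 3 \left(- 20 S\right) = 60 S$)
$\left(-19534 - n{\left(-52,a{\left(-11,0 \right)} \right)}\right) - 36546 = \left(-19534 - 60 \cdot 0 \left(-1 + 0\right)\right) - 36546 = \left(-19534 - 60 \cdot 0 \left(-1\right)\right) - 36546 = \left(-19534 - 60 \cdot 0\right) - 36546 = \left(-19534 - 0\right) - 36546 = \left(-19534 + 0\right) - 36546 = -19534 - 36546 = -56080$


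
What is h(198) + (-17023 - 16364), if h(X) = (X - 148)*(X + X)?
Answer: -13587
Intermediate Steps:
h(X) = 2*X*(-148 + X) (h(X) = (-148 + X)*(2*X) = 2*X*(-148 + X))
h(198) + (-17023 - 16364) = 2*198*(-148 + 198) + (-17023 - 16364) = 2*198*50 - 33387 = 19800 - 33387 = -13587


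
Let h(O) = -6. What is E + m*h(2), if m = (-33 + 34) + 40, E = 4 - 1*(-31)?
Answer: -211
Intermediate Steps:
E = 35 (E = 4 + 31 = 35)
m = 41 (m = 1 + 40 = 41)
E + m*h(2) = 35 + 41*(-6) = 35 - 246 = -211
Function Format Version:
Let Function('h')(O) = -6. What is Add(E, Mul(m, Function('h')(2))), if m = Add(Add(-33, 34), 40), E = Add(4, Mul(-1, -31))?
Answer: -211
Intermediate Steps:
E = 35 (E = Add(4, 31) = 35)
m = 41 (m = Add(1, 40) = 41)
Add(E, Mul(m, Function('h')(2))) = Add(35, Mul(41, -6)) = Add(35, -246) = -211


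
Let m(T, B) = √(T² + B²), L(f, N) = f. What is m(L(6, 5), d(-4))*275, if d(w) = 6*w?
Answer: 1650*√17 ≈ 6803.1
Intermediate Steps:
m(T, B) = √(B² + T²)
m(L(6, 5), d(-4))*275 = √((6*(-4))² + 6²)*275 = √((-24)² + 36)*275 = √(576 + 36)*275 = √612*275 = (6*√17)*275 = 1650*√17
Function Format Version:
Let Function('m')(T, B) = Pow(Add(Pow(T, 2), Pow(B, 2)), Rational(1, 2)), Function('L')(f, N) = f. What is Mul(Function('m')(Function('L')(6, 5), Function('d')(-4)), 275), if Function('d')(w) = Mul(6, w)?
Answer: Mul(1650, Pow(17, Rational(1, 2))) ≈ 6803.1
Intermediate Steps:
Function('m')(T, B) = Pow(Add(Pow(B, 2), Pow(T, 2)), Rational(1, 2))
Mul(Function('m')(Function('L')(6, 5), Function('d')(-4)), 275) = Mul(Pow(Add(Pow(Mul(6, -4), 2), Pow(6, 2)), Rational(1, 2)), 275) = Mul(Pow(Add(Pow(-24, 2), 36), Rational(1, 2)), 275) = Mul(Pow(Add(576, 36), Rational(1, 2)), 275) = Mul(Pow(612, Rational(1, 2)), 275) = Mul(Mul(6, Pow(17, Rational(1, 2))), 275) = Mul(1650, Pow(17, Rational(1, 2)))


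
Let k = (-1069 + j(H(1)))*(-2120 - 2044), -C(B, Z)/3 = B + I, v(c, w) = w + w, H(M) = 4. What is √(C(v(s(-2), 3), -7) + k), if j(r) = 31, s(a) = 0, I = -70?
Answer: 2*√1080606 ≈ 2079.0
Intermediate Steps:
v(c, w) = 2*w
C(B, Z) = 210 - 3*B (C(B, Z) = -3*(B - 70) = -3*(-70 + B) = 210 - 3*B)
k = 4322232 (k = (-1069 + 31)*(-2120 - 2044) = -1038*(-4164) = 4322232)
√(C(v(s(-2), 3), -7) + k) = √((210 - 6*3) + 4322232) = √((210 - 3*6) + 4322232) = √((210 - 18) + 4322232) = √(192 + 4322232) = √4322424 = 2*√1080606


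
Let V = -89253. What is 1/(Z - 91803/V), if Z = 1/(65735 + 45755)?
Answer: 3316938990/3411735241 ≈ 0.97221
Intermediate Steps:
Z = 1/111490 ≈ 8.9694e-6
1/(Z - 91803/V) = 1/(1/111490 - 91803/(-89253)) = 1/(1/111490 - 91803*(-1/89253)) = 1/(1/111490 + 30601/29751) = 1/(3411735241/3316938990) = 3316938990/3411735241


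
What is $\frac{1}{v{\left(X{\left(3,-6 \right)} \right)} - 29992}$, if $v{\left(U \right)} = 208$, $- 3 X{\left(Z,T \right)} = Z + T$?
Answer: $- \frac{1}{29784} \approx -3.3575 \cdot 10^{-5}$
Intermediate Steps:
$X{\left(Z,T \right)} = - \frac{T}{3} - \frac{Z}{3}$ ($X{\left(Z,T \right)} = - \frac{Z + T}{3} = - \frac{T + Z}{3} = - \frac{T}{3} - \frac{Z}{3}$)
$\frac{1}{v{\left(X{\left(3,-6 \right)} \right)} - 29992} = \frac{1}{208 - 29992} = \frac{1}{-29784} = - \frac{1}{29784}$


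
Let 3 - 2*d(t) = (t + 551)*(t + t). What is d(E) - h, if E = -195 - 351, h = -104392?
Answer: 214247/2 ≈ 1.0712e+5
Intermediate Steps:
E = -546
d(t) = 3/2 - t*(551 + t) (d(t) = 3/2 - (t + 551)*(t + t)/2 = 3/2 - (551 + t)*2*t/2 = 3/2 - t*(551 + t))
d(E) - h = (3/2 - 1*(-546)**2 - 551*(-546)) - 1*(-104392) = (3/2 - 1*298116 + 300846) + 104392 = (3/2 - 298116 + 300846) + 104392 = 5463/2 + 104392 = 214247/2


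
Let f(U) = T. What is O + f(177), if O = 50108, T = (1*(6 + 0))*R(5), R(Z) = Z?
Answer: 50138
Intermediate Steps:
T = 30 (T = (1*(6 + 0))*5 = (1*6)*5 = 6*5 = 30)
f(U) = 30
O + f(177) = 50108 + 30 = 50138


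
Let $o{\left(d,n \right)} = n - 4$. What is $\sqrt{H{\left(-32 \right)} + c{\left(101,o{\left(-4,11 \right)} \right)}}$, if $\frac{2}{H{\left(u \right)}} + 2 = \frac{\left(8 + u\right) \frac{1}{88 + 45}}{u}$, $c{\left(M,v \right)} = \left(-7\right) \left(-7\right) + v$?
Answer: $\frac{4 \sqrt{3869467}}{1061} \approx 7.416$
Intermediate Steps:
$o{\left(d,n \right)} = -4 + n$ ($o{\left(d,n \right)} = n - 4 = -4 + n$)
$c{\left(M,v \right)} = 49 + v$
$H{\left(u \right)} = \frac{2}{-2 + \frac{\frac{8}{133} + \frac{u}{133}}{u}}$ ($H{\left(u \right)} = \frac{2}{-2 + \frac{\left(8 + u\right) \frac{1}{88 + 45}}{u}} = \frac{2}{-2 + \frac{\left(8 + u\right) \frac{1}{133}}{u}} = \frac{2}{-2 + \frac{\frac{8}{133} + \frac{u}{133}}{u}}$)
$\sqrt{H{\left(-32 \right)} + c{\left(101,o{\left(-4,11 \right)} \right)}} = \sqrt{\left(-266\right) \left(-32\right) \frac{1}{-8 + 265 \left(-32\right)} + \left(49 + \left(-4 + 11\right)\right)} = \sqrt{\left(-266\right) \left(-32\right) \frac{1}{-8 - 8480} + \left(49 + 7\right)} = \sqrt{\left(-266\right) \left(-32\right) \frac{1}{-8488} + 56} = \sqrt{\left(-266\right) \left(-32\right) \left(- \frac{1}{8488}\right) + 56} = \sqrt{- \frac{1064}{1061} + 56} = \sqrt{\frac{58352}{1061}} = \frac{4 \sqrt{3869467}}{1061}$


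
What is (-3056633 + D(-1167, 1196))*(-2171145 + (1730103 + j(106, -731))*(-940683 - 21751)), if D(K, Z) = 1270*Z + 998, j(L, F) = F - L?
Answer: 2557564862402385135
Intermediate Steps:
D(K, Z) = 998 + 1270*Z
(-3056633 + D(-1167, 1196))*(-2171145 + (1730103 + j(106, -731))*(-940683 - 21751)) = (-3056633 + (998 + 1270*1196))*(-2171145 + (1730103 + (-731 - 1*106))*(-940683 - 21751)) = (-3056633 + (998 + 1518920))*(-2171145 + (1730103 + (-731 - 106))*(-962434)) = (-3056633 + 1519918)*(-2171145 + (1730103 - 837)*(-962434)) = -1536715*(-2171145 + 1729266*(-962434)) = -1536715*(-2171145 - 1664304393444) = -1536715*(-1664306564589) = 2557564862402385135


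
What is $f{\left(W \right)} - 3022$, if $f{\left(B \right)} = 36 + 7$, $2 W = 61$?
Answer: $-2979$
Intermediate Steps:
$W = \frac{61}{2}$ ($W = \frac{1}{2} \cdot 61 = \frac{61}{2} \approx 30.5$)
$f{\left(B \right)} = 43$
$f{\left(W \right)} - 3022 = 43 - 3022 = -2979$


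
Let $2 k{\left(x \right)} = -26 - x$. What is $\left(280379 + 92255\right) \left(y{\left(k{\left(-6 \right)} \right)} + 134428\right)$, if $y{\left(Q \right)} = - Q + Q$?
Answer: $50092443352$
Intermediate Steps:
$k{\left(x \right)} = -13 - \frac{x}{2}$ ($k{\left(x \right)} = \frac{-26 - x}{2} = -13 - \frac{x}{2}$)
$y{\left(Q \right)} = 0$
$\left(280379 + 92255\right) \left(y{\left(k{\left(-6 \right)} \right)} + 134428\right) = \left(280379 + 92255\right) \left(0 + 134428\right) = 372634 \cdot 134428 = 50092443352$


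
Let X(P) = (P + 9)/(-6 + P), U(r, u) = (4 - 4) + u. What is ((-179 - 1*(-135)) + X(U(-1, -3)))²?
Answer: 17956/9 ≈ 1995.1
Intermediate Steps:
U(r, u) = u (U(r, u) = 0 + u = u)
X(P) = (9 + P)/(-6 + P)
((-179 - 1*(-135)) + X(U(-1, -3)))² = ((-179 - 1*(-135)) + (9 - 3)/(-6 - 3))² = ((-179 + 135) + 6/(-9))² = (-44 - ⅑*6)² = (-44 - ⅔)² = (-134/3)² = 17956/9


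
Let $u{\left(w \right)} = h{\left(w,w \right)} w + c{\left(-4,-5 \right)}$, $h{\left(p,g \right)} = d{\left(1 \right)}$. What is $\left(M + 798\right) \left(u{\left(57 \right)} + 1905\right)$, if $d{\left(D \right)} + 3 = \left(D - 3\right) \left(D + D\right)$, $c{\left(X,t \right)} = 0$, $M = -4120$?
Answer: $-5002932$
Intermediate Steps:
$d{\left(D \right)} = -3 + 2 D \left(-3 + D\right)$ ($d{\left(D \right)} = -3 + \left(D - 3\right) \left(D + D\right) = -3 + \left(-3 + D\right) 2 D = -3 + 2 D \left(-3 + D\right)$)
$h{\left(p,g \right)} = -7$ ($h{\left(p,g \right)} = -3 - 6 + 2 \cdot 1^{2} = -3 - 6 + 2 \cdot 1 = -3 - 6 + 2 = -7$)
$u{\left(w \right)} = - 7 w$ ($u{\left(w \right)} = - 7 w + 0 = - 7 w$)
$\left(M + 798\right) \left(u{\left(57 \right)} + 1905\right) = \left(-4120 + 798\right) \left(\left(-7\right) 57 + 1905\right) = - 3322 \left(-399 + 1905\right) = \left(-3322\right) 1506 = -5002932$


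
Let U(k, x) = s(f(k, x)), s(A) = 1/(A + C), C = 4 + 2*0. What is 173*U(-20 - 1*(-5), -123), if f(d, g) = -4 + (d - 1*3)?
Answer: -173/18 ≈ -9.6111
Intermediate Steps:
f(d, g) = -7 + d (f(d, g) = -4 + (d - 3) = -4 + (-3 + d) = -7 + d)
C = 4 (C = 4 + 0 = 4)
s(A) = 1/(4 + A) (s(A) = 1/(A + 4) = 1/(4 + A))
U(k, x) = 1/(-3 + k) (U(k, x) = 1/(4 + (-7 + k)) = 1/(-3 + k))
173*U(-20 - 1*(-5), -123) = 173/(-3 + (-20 - 1*(-5))) = 173/(-3 + (-20 + 5)) = 173/(-3 - 15) = 173/(-18) = 173*(-1/18) = -173/18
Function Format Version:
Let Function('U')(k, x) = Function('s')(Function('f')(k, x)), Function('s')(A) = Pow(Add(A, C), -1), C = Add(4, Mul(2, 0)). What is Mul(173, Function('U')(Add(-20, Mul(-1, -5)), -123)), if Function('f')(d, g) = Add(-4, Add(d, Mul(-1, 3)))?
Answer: Rational(-173, 18) ≈ -9.6111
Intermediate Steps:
Function('f')(d, g) = Add(-7, d) (Function('f')(d, g) = Add(-4, Add(d, -3)) = Add(-4, Add(-3, d)) = Add(-7, d))
C = 4 (C = Add(4, 0) = 4)
Function('s')(A) = Pow(Add(4, A), -1) (Function('s')(A) = Pow(Add(A, 4), -1) = Pow(Add(4, A), -1))
Function('U')(k, x) = Pow(Add(-3, k), -1) (Function('U')(k, x) = Pow(Add(4, Add(-7, k)), -1) = Pow(Add(-3, k), -1))
Mul(173, Function('U')(Add(-20, Mul(-1, -5)), -123)) = Mul(173, Pow(Add(-3, Add(-20, Mul(-1, -5))), -1)) = Mul(173, Pow(Add(-3, Add(-20, 5)), -1)) = Mul(173, Pow(Add(-3, -15), -1)) = Mul(173, Pow(-18, -1)) = Mul(173, Rational(-1, 18)) = Rational(-173, 18)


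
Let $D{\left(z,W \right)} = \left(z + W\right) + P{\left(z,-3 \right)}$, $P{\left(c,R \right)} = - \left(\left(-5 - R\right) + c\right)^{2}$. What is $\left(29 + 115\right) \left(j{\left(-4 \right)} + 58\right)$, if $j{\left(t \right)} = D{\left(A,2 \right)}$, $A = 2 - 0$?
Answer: $8928$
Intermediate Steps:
$P{\left(c,R \right)} = - \left(-5 + c - R\right)^{2}$
$A = 2$ ($A = 2 + 0 = 2$)
$D{\left(z,W \right)} = W + z - \left(2 - z\right)^{2}$ ($D{\left(z,W \right)} = \left(z + W\right) - \left(5 - 3 - z\right)^{2} = \left(W + z\right) - \left(2 - z\right)^{2} = W + z - \left(2 - z\right)^{2}$)
$j{\left(t \right)} = 4$ ($j{\left(t \right)} = 2 + 2 - \left(-2 + 2\right)^{2} = 2 + 2 - 0^{2} = 2 + 2 - 0 = 2 + 2 + 0 = 4$)
$\left(29 + 115\right) \left(j{\left(-4 \right)} + 58\right) = \left(29 + 115\right) \left(4 + 58\right) = 144 \cdot 62 = 8928$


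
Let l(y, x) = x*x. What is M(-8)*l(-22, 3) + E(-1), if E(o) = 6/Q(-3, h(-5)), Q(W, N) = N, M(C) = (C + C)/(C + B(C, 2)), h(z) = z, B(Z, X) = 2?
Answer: 114/5 ≈ 22.800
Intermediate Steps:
M(C) = 2*C/(2 + C) (M(C) = (C + C)/(C + 2) = (2*C)/(2 + C) = 2*C/(2 + C))
l(y, x) = x**2
E(o) = -6/5 (E(o) = 6/(-5) = 6*(-1/5) = -6/5)
M(-8)*l(-22, 3) + E(-1) = (2*(-8)/(2 - 8))*3**2 - 6/5 = (2*(-8)/(-6))*9 - 6/5 = (2*(-8)*(-1/6))*9 - 6/5 = (8/3)*9 - 6/5 = 24 - 6/5 = 114/5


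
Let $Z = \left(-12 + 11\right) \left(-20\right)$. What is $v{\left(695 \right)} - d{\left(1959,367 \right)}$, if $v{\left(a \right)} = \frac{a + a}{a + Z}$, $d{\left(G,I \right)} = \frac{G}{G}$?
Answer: $\frac{135}{143} \approx 0.94406$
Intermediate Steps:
$Z = 20$ ($Z = \left(-1\right) \left(-20\right) = 20$)
$d{\left(G,I \right)} = 1$
$v{\left(a \right)} = \frac{2 a}{20 + a}$ ($v{\left(a \right)} = \frac{a + a}{a + 20} = \frac{2 a}{20 + a}$)
$v{\left(695 \right)} - d{\left(1959,367 \right)} = 2 \cdot 695 \frac{1}{20 + 695} - 1 = 2 \cdot 695 \cdot \frac{1}{715} - 1 = \frac{278}{143} - 1 = \frac{135}{143}$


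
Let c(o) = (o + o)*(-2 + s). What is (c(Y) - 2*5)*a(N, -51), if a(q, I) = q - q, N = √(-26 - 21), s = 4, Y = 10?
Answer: 0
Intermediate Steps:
N = I*√47 (N = √(-47) = I*√47 ≈ 6.8557*I)
c(o) = 4*o (c(o) = (o + o)*(-2 + 4) = (2*o)*2 = 4*o)
a(q, I) = 0
(c(Y) - 2*5)*a(N, -51) = (4*10 - 2*5)*0 = (40 - 10)*0 = 30*0 = 0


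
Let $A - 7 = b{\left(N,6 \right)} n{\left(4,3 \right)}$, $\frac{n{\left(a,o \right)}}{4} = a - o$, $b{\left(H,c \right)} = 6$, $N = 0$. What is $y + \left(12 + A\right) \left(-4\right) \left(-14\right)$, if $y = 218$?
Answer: $2626$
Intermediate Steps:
$n{\left(a,o \right)} = - 4 o + 4 a$ ($n{\left(a,o \right)} = 4 \left(a - o\right) = - 4 o + 4 a$)
$A = 31$ ($A = 7 + 6 \left(\left(-4\right) 3 + 4 \cdot 4\right) = 7 + 6 \left(-12 + 16\right) = 7 + 6 \cdot 4 = 7 + 24 = 31$)
$y + \left(12 + A\right) \left(-4\right) \left(-14\right) = 218 + \left(12 + 31\right) \left(-4\right) \left(-14\right) = 218 + 43 \left(-4\right) \left(-14\right) = 218 - -2408 = 218 + 2408 = 2626$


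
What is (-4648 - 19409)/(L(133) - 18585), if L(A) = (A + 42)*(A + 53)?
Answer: -8019/4655 ≈ -1.7227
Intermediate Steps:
L(A) = (42 + A)*(53 + A)
(-4648 - 19409)/(L(133) - 18585) = (-4648 - 19409)/((2226 + 133² + 95*133) - 18585) = -24057/((2226 + 17689 + 12635) - 18585) = -24057/(32550 - 18585) = -24057/13965 = -24057*1/13965 = -8019/4655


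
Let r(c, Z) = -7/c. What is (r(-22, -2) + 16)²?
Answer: 128881/484 ≈ 266.28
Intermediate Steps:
(r(-22, -2) + 16)² = (-7/(-22) + 16)² = (-7*(-1/22) + 16)² = (7/22 + 16)² = (359/22)² = 128881/484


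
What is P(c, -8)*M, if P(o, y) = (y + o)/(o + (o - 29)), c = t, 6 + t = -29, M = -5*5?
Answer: -1075/99 ≈ -10.859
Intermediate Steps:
M = -25
t = -35 (t = -6 - 29 = -35)
c = -35
P(o, y) = (o + y)/(-29 + 2*o) (P(o, y) = (o + y)/(o + (-29 + o)) = (o + y)/(-29 + 2*o))
P(c, -8)*M = ((-35 - 8)/(-29 + 2*(-35)))*(-25) = (-43/(-29 - 70))*(-25) = (-43/(-99))*(-25) = -1/99*(-43)*(-25) = (43/99)*(-25) = -1075/99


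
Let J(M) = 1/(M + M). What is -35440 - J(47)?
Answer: -3331361/94 ≈ -35440.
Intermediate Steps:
J(M) = 1/(2*M)
-35440 - J(47) = -35440 - 1/(2*47) = -35440 - 1*1/94 = -35440 - 1/94 = -3331361/94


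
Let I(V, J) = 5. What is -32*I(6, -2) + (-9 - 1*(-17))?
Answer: -152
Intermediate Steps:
-32*I(6, -2) + (-9 - 1*(-17)) = -32*5 + (-9 - 1*(-17)) = -160 + (-9 + 17) = -160 + 8 = -152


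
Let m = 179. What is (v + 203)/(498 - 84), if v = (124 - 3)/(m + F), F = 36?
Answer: 21883/44505 ≈ 0.49170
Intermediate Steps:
v = 121/215 (v = (124 - 3)/(179 + 36) = 121/215 ≈ 0.56279)
(v + 203)/(498 - 84) = (121/215 + 203)/(498 - 84) = (43766/215)/414 = (43766/215)*(1/414) = 21883/44505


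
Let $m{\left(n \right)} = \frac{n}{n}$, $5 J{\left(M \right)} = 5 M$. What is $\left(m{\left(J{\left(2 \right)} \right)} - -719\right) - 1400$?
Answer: $-680$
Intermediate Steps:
$J{\left(M \right)} = M$ ($J{\left(M \right)} = \frac{5 M}{5} = M$)
$m{\left(n \right)} = 1$
$\left(m{\left(J{\left(2 \right)} \right)} - -719\right) - 1400 = \left(1 - -719\right) - 1400 = \left(1 + 719\right) - 1400 = 720 - 1400 = -680$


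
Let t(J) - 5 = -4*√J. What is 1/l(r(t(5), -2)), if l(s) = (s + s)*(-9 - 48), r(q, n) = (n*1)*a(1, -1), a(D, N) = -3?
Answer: -1/684 ≈ -0.0014620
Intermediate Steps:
t(J) = 5 - 4*√J
r(q, n) = -3*n (r(q, n) = (n*1)*(-3) = n*(-3) = -3*n)
l(s) = -114*s (l(s) = (2*s)*(-57) = -114*s)
1/l(r(t(5), -2)) = 1/(-(-342)*(-2)) = 1/(-114*6) = 1/(-684) = -1/684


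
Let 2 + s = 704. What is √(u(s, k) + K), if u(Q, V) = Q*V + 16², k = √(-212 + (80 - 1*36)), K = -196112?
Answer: 2*√(-48964 + 351*I*√42) ≈ 10.277 + 442.68*I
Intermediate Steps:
s = 702 (s = -2 + 704 = 702)
k = 2*I*√42 (k = √(-212 + (80 - 36)) = √(-212 + 44) = √(-168) = 2*I*√42 ≈ 12.961*I)
u(Q, V) = 256 + Q*V (u(Q, V) = Q*V + 256 = 256 + Q*V)
√(u(s, k) + K) = √((256 + 702*(2*I*√42)) - 196112) = √((256 + 1404*I*√42) - 196112) = √(-195856 + 1404*I*√42)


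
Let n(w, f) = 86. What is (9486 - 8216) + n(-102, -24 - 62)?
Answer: 1356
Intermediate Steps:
(9486 - 8216) + n(-102, -24 - 62) = (9486 - 8216) + 86 = 1270 + 86 = 1356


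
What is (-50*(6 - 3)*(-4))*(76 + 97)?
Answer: 103800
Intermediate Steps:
(-50*(6 - 3)*(-4))*(76 + 97) = -150*(-4)*173 = -50*(-12)*173 = 600*173 = 103800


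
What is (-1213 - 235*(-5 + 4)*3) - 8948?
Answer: -9456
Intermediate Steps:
(-1213 - 235*(-5 + 4)*3) - 8948 = (-1213 - (-235)*3) - 8948 = (-1213 - 235*(-3)) - 8948 = (-1213 + 705) - 8948 = -508 - 8948 = -9456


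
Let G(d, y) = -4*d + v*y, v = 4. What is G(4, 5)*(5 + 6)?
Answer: 44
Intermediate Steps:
G(d, y) = -4*d + 4*y
G(4, 5)*(5 + 6) = (-4*4 + 4*5)*(5 + 6) = (-16 + 20)*11 = 4*11 = 44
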